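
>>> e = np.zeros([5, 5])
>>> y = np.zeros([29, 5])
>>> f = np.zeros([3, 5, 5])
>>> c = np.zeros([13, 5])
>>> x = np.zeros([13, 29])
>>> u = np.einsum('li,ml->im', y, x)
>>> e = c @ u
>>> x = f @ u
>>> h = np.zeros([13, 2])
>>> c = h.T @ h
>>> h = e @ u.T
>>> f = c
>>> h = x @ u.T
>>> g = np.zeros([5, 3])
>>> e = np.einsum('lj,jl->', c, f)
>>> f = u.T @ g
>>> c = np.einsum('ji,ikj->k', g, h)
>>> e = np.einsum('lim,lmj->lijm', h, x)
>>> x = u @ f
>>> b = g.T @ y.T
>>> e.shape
(3, 5, 13, 5)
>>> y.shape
(29, 5)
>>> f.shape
(13, 3)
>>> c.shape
(5,)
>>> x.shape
(5, 3)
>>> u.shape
(5, 13)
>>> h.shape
(3, 5, 5)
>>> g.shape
(5, 3)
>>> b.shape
(3, 29)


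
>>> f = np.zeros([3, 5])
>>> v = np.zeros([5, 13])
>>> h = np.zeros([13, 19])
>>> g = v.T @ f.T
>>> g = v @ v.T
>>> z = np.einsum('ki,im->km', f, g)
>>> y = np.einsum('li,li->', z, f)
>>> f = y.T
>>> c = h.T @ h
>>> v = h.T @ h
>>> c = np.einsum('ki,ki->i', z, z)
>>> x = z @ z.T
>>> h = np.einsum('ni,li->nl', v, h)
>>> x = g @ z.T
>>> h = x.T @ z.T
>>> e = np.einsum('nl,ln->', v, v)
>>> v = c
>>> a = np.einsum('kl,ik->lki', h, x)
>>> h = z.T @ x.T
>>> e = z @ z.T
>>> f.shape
()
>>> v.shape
(5,)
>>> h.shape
(5, 5)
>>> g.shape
(5, 5)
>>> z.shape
(3, 5)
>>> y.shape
()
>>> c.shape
(5,)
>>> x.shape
(5, 3)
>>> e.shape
(3, 3)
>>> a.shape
(3, 3, 5)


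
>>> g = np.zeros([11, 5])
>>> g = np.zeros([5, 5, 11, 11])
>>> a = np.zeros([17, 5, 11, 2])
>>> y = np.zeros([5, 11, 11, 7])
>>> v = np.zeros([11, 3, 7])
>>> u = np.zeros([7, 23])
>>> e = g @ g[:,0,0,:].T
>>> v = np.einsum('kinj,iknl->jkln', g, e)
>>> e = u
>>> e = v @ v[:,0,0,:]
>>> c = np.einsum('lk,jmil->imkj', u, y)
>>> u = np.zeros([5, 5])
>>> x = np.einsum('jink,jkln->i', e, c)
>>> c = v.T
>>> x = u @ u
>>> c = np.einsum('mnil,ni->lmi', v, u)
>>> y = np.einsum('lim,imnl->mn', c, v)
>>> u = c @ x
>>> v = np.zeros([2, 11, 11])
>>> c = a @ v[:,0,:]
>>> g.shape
(5, 5, 11, 11)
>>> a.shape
(17, 5, 11, 2)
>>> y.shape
(5, 5)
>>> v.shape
(2, 11, 11)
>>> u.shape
(11, 11, 5)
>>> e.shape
(11, 5, 5, 11)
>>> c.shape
(17, 5, 11, 11)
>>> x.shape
(5, 5)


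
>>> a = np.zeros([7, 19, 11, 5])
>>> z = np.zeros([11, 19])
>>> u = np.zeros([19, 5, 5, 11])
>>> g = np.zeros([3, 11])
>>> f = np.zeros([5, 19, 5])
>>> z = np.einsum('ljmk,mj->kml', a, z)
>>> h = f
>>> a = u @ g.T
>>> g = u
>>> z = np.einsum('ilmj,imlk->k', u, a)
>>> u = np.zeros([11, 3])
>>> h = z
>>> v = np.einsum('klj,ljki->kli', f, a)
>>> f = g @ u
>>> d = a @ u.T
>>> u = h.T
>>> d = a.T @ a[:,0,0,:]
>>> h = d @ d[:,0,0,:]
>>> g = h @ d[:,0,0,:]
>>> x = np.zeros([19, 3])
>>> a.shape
(19, 5, 5, 3)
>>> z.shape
(3,)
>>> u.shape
(3,)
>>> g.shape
(3, 5, 5, 3)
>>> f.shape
(19, 5, 5, 3)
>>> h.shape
(3, 5, 5, 3)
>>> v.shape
(5, 19, 3)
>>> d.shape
(3, 5, 5, 3)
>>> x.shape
(19, 3)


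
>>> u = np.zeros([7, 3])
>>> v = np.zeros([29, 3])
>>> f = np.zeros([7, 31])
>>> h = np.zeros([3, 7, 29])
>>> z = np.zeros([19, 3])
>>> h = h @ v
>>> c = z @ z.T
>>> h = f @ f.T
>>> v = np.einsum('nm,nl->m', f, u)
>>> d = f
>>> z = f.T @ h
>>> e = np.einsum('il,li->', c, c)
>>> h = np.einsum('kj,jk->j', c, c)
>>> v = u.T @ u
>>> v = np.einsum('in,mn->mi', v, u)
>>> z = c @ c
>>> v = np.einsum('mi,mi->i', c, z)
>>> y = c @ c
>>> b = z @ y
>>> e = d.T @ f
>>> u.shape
(7, 3)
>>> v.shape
(19,)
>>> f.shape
(7, 31)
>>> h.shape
(19,)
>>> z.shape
(19, 19)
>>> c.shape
(19, 19)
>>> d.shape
(7, 31)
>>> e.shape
(31, 31)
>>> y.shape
(19, 19)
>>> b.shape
(19, 19)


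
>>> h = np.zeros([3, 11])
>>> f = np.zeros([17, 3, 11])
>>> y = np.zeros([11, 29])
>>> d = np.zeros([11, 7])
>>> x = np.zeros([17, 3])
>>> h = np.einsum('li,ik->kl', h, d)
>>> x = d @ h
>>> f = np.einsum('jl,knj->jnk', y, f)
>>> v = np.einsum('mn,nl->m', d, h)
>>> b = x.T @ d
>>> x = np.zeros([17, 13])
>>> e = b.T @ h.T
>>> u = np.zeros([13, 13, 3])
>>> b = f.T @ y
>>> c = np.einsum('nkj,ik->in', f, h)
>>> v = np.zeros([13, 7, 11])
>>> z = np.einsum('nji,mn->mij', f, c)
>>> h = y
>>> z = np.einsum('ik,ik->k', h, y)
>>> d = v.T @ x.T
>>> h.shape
(11, 29)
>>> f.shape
(11, 3, 17)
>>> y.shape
(11, 29)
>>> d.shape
(11, 7, 17)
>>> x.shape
(17, 13)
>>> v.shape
(13, 7, 11)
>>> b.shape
(17, 3, 29)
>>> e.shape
(7, 7)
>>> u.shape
(13, 13, 3)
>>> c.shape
(7, 11)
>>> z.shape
(29,)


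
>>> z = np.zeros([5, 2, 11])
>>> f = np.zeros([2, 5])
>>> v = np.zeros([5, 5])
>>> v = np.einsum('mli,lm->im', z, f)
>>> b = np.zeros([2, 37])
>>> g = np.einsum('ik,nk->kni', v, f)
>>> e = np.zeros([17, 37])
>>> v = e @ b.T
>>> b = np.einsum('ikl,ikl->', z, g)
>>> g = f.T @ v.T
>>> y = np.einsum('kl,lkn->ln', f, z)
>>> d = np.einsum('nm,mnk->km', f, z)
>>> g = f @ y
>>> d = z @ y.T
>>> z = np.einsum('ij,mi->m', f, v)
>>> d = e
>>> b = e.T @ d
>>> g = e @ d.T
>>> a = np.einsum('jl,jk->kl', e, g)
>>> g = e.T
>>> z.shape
(17,)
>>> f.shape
(2, 5)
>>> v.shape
(17, 2)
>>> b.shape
(37, 37)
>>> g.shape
(37, 17)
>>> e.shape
(17, 37)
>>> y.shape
(5, 11)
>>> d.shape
(17, 37)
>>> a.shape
(17, 37)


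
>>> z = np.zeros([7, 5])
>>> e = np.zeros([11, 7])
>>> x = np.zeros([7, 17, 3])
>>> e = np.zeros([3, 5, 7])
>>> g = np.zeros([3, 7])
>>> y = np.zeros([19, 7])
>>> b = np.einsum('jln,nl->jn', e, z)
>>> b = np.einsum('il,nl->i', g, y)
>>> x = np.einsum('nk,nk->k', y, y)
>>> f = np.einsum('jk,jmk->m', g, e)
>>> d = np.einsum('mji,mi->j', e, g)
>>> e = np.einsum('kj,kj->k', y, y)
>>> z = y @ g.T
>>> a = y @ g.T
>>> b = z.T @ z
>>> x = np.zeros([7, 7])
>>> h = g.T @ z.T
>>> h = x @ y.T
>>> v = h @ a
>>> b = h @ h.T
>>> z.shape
(19, 3)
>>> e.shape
(19,)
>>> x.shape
(7, 7)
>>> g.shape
(3, 7)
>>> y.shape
(19, 7)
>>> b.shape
(7, 7)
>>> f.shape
(5,)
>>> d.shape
(5,)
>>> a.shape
(19, 3)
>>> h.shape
(7, 19)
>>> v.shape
(7, 3)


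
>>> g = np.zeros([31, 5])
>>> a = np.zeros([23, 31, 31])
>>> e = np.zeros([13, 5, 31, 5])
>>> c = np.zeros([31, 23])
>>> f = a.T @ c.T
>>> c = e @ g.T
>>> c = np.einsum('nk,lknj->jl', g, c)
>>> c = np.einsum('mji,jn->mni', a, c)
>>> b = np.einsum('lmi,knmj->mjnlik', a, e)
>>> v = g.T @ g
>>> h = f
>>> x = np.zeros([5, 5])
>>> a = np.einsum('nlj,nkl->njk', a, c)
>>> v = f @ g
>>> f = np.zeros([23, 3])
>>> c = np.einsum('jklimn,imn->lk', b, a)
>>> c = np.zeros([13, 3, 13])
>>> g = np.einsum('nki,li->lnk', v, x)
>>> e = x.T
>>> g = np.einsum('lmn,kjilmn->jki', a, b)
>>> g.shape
(5, 31, 5)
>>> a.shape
(23, 31, 13)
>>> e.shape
(5, 5)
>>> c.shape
(13, 3, 13)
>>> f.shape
(23, 3)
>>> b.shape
(31, 5, 5, 23, 31, 13)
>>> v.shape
(31, 31, 5)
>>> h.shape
(31, 31, 31)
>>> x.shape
(5, 5)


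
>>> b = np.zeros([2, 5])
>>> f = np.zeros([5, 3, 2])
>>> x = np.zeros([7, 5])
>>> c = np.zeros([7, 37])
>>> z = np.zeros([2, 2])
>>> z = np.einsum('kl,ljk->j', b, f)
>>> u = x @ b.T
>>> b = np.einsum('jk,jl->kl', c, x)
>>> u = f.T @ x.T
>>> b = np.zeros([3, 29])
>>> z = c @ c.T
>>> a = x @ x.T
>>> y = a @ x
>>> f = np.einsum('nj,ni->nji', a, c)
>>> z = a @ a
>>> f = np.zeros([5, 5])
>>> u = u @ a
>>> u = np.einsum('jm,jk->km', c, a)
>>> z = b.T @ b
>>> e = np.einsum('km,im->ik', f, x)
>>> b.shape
(3, 29)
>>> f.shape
(5, 5)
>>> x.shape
(7, 5)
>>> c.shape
(7, 37)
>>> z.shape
(29, 29)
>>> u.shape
(7, 37)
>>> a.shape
(7, 7)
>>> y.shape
(7, 5)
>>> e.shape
(7, 5)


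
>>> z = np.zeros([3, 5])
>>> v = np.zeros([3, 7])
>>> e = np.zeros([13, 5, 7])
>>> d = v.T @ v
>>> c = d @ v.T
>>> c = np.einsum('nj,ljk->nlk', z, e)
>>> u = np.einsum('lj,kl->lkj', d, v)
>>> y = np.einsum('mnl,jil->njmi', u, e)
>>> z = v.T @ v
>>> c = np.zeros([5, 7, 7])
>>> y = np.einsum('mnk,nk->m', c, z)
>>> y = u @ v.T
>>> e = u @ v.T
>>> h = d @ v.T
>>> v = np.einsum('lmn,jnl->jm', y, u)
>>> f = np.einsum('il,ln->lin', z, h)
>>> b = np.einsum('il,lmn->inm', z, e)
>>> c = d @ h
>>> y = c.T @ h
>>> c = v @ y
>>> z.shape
(7, 7)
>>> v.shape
(7, 3)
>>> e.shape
(7, 3, 3)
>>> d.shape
(7, 7)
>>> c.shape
(7, 3)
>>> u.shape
(7, 3, 7)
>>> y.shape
(3, 3)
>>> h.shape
(7, 3)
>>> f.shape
(7, 7, 3)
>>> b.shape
(7, 3, 3)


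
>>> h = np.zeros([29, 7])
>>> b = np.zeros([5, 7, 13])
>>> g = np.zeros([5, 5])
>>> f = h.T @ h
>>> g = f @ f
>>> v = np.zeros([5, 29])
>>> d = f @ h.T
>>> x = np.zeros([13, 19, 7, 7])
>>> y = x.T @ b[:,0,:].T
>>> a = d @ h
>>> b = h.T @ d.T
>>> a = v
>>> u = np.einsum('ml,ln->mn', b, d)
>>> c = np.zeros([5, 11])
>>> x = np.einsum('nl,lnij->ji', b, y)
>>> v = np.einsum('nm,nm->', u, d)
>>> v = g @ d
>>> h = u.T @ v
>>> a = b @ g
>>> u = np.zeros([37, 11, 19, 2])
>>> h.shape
(29, 29)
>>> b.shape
(7, 7)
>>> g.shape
(7, 7)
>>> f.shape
(7, 7)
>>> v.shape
(7, 29)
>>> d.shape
(7, 29)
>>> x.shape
(5, 19)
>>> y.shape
(7, 7, 19, 5)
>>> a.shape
(7, 7)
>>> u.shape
(37, 11, 19, 2)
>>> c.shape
(5, 11)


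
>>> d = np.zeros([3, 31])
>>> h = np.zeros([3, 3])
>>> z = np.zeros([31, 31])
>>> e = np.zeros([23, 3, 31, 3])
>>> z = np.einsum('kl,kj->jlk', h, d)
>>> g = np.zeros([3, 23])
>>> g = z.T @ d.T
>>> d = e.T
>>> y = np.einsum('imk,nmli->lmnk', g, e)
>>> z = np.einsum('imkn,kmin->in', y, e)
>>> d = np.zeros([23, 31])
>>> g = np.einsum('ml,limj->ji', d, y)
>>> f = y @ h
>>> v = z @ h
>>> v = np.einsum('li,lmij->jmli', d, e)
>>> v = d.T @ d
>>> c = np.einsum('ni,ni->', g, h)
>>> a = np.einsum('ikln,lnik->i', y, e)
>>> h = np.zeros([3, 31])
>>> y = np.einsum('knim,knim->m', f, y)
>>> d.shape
(23, 31)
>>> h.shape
(3, 31)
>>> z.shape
(31, 3)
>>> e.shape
(23, 3, 31, 3)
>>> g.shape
(3, 3)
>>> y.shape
(3,)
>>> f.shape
(31, 3, 23, 3)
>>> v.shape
(31, 31)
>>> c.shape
()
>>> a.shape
(31,)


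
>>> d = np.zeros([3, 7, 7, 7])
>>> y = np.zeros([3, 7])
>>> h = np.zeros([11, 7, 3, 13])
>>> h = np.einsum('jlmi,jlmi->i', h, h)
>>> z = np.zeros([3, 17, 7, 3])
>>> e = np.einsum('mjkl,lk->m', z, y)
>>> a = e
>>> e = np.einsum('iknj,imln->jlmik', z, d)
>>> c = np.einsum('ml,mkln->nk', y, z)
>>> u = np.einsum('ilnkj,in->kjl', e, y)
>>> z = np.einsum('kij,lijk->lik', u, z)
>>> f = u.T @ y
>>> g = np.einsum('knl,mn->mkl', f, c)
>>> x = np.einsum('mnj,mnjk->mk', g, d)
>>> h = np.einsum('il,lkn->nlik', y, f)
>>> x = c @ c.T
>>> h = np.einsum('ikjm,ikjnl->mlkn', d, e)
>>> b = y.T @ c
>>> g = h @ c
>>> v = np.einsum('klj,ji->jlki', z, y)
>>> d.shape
(3, 7, 7, 7)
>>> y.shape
(3, 7)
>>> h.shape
(7, 17, 7, 3)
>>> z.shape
(3, 17, 3)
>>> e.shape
(3, 7, 7, 3, 17)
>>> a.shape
(3,)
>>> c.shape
(3, 17)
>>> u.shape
(3, 17, 7)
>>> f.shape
(7, 17, 7)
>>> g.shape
(7, 17, 7, 17)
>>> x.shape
(3, 3)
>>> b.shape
(7, 17)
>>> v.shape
(3, 17, 3, 7)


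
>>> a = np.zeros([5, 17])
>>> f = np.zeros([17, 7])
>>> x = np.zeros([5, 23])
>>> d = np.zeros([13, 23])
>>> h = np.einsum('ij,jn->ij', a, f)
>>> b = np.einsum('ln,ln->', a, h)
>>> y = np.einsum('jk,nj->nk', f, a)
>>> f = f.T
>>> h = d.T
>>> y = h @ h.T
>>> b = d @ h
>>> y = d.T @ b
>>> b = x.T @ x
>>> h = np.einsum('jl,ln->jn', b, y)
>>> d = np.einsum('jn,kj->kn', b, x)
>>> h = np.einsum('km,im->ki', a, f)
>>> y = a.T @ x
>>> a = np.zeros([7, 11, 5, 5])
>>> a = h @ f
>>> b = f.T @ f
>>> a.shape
(5, 17)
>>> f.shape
(7, 17)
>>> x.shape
(5, 23)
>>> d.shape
(5, 23)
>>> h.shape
(5, 7)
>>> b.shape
(17, 17)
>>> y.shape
(17, 23)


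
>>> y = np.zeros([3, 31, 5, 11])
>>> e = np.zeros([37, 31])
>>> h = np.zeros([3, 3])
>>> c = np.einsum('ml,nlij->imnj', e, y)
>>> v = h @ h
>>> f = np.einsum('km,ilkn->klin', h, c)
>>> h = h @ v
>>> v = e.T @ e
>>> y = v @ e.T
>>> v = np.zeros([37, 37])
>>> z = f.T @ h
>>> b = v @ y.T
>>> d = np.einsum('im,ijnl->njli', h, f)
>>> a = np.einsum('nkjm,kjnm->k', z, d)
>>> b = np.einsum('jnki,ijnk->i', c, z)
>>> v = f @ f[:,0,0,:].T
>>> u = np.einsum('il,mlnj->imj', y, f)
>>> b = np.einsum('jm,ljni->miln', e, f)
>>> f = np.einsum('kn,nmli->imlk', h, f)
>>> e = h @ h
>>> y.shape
(31, 37)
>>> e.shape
(3, 3)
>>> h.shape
(3, 3)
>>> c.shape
(5, 37, 3, 11)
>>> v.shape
(3, 37, 5, 3)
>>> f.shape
(11, 37, 5, 3)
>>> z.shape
(11, 5, 37, 3)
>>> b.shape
(31, 11, 3, 5)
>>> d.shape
(5, 37, 11, 3)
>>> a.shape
(5,)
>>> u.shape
(31, 3, 11)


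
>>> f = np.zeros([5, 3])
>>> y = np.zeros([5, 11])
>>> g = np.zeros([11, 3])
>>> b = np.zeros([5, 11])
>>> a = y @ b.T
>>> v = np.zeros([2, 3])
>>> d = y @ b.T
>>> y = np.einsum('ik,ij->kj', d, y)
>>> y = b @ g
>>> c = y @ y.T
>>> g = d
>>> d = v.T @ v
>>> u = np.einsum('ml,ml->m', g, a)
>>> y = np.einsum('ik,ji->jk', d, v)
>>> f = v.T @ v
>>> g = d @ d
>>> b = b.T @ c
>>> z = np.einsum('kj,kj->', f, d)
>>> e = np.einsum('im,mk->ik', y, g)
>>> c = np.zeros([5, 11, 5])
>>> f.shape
(3, 3)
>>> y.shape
(2, 3)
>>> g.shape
(3, 3)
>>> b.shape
(11, 5)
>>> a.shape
(5, 5)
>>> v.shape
(2, 3)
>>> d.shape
(3, 3)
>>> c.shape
(5, 11, 5)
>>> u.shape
(5,)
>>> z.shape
()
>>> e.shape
(2, 3)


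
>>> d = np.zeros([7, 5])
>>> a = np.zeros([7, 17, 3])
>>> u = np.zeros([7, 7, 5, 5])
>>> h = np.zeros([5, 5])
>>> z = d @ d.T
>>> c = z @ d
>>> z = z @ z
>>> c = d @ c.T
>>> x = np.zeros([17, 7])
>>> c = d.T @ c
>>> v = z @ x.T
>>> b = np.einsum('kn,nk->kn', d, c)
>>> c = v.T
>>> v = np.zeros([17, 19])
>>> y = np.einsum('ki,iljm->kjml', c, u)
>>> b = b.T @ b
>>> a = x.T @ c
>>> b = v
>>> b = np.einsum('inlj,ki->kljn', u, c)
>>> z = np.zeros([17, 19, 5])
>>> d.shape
(7, 5)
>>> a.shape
(7, 7)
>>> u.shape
(7, 7, 5, 5)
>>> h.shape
(5, 5)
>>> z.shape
(17, 19, 5)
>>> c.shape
(17, 7)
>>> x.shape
(17, 7)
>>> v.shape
(17, 19)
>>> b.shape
(17, 5, 5, 7)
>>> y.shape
(17, 5, 5, 7)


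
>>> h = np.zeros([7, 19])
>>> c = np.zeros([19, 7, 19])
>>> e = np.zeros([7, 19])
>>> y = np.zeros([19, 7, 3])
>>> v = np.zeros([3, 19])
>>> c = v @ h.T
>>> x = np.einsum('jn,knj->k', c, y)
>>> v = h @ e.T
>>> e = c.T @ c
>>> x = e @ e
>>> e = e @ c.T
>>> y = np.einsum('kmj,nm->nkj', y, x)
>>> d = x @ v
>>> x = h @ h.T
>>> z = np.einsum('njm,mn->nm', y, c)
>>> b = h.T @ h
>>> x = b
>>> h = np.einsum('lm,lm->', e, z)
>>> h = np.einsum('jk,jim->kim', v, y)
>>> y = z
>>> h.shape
(7, 19, 3)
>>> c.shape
(3, 7)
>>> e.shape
(7, 3)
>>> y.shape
(7, 3)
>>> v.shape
(7, 7)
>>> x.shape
(19, 19)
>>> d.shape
(7, 7)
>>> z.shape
(7, 3)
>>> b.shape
(19, 19)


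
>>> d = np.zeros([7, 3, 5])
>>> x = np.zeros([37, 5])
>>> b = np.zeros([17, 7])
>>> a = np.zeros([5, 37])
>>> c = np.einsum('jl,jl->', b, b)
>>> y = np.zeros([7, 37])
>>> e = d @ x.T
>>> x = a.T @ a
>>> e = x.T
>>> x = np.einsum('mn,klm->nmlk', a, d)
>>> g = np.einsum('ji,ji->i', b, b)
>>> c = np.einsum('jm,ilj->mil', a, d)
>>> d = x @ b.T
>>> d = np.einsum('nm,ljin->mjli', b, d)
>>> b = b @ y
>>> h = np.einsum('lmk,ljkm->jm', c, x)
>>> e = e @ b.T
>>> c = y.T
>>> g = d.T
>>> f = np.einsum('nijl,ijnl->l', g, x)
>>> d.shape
(7, 5, 37, 3)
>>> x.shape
(37, 5, 3, 7)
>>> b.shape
(17, 37)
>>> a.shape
(5, 37)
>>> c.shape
(37, 7)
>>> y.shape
(7, 37)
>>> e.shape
(37, 17)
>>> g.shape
(3, 37, 5, 7)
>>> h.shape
(5, 7)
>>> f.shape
(7,)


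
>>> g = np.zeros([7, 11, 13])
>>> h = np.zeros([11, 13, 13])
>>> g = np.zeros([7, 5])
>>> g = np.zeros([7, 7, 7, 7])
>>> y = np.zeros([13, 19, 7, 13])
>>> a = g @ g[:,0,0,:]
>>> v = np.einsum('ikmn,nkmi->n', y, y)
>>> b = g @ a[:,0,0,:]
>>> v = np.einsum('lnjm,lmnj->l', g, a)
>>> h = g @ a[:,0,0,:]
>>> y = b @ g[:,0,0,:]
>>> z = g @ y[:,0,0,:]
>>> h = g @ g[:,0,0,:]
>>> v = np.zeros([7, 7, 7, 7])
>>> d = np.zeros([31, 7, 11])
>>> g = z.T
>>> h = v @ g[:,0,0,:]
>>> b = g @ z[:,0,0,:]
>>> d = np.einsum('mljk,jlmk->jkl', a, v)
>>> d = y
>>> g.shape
(7, 7, 7, 7)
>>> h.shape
(7, 7, 7, 7)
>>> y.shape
(7, 7, 7, 7)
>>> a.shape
(7, 7, 7, 7)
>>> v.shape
(7, 7, 7, 7)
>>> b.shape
(7, 7, 7, 7)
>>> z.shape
(7, 7, 7, 7)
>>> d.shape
(7, 7, 7, 7)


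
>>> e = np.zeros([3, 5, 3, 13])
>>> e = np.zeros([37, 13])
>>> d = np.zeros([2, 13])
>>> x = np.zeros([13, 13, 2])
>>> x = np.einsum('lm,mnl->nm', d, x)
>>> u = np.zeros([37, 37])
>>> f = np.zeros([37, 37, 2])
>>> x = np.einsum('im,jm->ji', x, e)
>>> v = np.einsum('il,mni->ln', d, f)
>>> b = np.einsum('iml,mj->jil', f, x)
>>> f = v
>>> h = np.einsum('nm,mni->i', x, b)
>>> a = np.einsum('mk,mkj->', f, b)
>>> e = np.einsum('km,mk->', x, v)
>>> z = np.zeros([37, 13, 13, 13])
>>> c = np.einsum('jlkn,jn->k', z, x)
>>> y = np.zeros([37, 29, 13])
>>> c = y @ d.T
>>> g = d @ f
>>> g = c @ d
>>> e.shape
()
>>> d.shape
(2, 13)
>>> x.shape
(37, 13)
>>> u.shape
(37, 37)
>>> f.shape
(13, 37)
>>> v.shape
(13, 37)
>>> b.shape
(13, 37, 2)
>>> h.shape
(2,)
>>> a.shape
()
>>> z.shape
(37, 13, 13, 13)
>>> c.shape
(37, 29, 2)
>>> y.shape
(37, 29, 13)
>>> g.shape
(37, 29, 13)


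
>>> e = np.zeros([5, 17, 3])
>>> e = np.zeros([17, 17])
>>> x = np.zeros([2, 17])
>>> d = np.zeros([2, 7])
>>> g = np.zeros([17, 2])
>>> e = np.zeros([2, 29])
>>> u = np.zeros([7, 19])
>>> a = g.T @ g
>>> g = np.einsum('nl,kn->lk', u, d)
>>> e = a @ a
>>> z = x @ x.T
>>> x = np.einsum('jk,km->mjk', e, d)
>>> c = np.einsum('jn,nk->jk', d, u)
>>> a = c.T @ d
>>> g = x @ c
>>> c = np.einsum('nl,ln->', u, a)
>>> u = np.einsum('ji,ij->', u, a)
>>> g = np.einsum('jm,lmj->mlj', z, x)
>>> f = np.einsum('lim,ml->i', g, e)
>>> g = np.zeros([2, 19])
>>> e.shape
(2, 2)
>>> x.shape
(7, 2, 2)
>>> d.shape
(2, 7)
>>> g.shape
(2, 19)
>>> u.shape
()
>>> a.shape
(19, 7)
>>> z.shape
(2, 2)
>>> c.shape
()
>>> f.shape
(7,)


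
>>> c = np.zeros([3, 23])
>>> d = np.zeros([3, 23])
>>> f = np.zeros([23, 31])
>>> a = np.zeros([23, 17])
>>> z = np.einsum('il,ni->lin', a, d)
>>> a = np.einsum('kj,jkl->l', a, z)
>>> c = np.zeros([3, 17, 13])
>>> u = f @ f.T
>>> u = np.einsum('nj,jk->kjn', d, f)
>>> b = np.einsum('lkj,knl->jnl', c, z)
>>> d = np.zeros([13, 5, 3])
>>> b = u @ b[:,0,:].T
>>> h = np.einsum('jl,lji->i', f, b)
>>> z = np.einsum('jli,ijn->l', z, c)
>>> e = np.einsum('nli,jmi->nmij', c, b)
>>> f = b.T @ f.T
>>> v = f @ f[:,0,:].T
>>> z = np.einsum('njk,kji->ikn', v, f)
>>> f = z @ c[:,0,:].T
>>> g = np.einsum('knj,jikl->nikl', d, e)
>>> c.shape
(3, 17, 13)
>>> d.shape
(13, 5, 3)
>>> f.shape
(23, 13, 3)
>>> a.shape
(3,)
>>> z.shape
(23, 13, 13)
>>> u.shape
(31, 23, 3)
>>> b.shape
(31, 23, 13)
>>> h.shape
(13,)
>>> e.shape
(3, 23, 13, 31)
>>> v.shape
(13, 23, 13)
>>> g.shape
(5, 23, 13, 31)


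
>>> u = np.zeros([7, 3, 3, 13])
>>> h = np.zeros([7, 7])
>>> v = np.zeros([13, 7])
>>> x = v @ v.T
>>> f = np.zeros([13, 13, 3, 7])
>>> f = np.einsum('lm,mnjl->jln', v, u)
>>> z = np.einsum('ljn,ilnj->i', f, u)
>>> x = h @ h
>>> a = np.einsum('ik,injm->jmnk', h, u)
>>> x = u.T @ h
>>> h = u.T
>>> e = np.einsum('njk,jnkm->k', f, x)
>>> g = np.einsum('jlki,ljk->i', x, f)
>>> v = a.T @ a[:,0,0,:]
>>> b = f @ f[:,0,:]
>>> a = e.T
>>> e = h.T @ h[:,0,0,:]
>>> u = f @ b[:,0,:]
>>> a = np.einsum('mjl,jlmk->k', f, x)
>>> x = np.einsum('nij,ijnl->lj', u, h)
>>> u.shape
(3, 13, 3)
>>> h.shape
(13, 3, 3, 7)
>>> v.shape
(7, 3, 13, 7)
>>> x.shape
(7, 3)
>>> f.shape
(3, 13, 3)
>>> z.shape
(7,)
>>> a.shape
(7,)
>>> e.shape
(7, 3, 3, 7)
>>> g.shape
(7,)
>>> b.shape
(3, 13, 3)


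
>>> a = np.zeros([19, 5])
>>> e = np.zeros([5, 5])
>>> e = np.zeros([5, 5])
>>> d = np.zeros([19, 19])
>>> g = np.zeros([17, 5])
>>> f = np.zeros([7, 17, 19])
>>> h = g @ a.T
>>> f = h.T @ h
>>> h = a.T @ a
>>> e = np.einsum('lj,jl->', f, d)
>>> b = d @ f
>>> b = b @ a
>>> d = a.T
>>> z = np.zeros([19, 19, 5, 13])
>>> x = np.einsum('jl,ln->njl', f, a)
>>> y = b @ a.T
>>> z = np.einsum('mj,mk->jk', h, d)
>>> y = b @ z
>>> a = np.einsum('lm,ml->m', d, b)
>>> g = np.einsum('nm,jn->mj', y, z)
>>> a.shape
(19,)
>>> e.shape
()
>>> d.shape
(5, 19)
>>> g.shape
(19, 5)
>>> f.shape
(19, 19)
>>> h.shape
(5, 5)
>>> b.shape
(19, 5)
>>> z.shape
(5, 19)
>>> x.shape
(5, 19, 19)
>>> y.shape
(19, 19)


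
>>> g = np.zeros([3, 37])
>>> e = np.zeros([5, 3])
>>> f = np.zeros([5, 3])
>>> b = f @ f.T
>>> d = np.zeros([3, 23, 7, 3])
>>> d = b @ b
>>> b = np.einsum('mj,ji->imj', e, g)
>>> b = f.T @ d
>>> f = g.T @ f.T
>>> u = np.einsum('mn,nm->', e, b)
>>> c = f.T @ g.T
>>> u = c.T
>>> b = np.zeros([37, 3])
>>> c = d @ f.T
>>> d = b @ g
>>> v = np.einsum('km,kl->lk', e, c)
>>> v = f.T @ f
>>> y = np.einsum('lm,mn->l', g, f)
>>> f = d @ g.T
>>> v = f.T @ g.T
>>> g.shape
(3, 37)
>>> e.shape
(5, 3)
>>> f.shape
(37, 3)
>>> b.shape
(37, 3)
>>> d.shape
(37, 37)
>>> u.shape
(3, 5)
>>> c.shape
(5, 37)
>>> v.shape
(3, 3)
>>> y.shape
(3,)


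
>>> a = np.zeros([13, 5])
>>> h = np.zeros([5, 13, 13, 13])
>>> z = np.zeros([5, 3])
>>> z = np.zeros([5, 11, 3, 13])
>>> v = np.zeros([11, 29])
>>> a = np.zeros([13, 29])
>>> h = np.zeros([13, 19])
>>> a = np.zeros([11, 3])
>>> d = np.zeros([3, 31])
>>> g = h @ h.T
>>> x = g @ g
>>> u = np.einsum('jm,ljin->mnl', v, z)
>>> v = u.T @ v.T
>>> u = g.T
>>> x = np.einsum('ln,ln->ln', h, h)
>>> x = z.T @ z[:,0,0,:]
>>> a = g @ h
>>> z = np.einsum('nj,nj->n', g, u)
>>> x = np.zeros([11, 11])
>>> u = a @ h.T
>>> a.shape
(13, 19)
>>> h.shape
(13, 19)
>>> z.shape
(13,)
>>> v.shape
(5, 13, 11)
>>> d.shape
(3, 31)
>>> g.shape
(13, 13)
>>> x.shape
(11, 11)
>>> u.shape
(13, 13)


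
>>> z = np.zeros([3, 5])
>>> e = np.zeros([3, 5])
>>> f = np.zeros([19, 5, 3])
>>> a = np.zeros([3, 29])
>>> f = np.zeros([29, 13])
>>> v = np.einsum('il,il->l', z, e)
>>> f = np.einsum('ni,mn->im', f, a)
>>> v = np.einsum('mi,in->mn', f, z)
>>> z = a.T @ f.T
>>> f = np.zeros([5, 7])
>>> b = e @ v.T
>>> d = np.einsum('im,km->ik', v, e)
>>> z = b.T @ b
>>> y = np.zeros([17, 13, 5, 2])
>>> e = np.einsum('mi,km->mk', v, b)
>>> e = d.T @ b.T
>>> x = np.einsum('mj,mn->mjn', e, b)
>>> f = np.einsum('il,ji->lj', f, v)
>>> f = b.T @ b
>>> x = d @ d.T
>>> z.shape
(13, 13)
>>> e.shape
(3, 3)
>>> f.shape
(13, 13)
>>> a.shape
(3, 29)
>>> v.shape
(13, 5)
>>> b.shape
(3, 13)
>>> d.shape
(13, 3)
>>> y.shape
(17, 13, 5, 2)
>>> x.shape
(13, 13)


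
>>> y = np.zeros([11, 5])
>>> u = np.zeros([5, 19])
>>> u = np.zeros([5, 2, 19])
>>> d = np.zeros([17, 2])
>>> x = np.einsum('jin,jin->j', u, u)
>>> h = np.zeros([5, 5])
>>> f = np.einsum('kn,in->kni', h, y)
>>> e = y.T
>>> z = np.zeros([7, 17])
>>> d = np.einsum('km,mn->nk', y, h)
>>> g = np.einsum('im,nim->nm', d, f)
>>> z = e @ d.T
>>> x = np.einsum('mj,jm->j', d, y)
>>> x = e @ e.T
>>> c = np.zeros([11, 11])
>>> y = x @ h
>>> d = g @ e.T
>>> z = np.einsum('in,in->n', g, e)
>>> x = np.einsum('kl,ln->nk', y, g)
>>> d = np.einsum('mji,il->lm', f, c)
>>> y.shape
(5, 5)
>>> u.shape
(5, 2, 19)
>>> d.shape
(11, 5)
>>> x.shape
(11, 5)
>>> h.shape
(5, 5)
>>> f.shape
(5, 5, 11)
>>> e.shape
(5, 11)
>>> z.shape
(11,)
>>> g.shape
(5, 11)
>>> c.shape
(11, 11)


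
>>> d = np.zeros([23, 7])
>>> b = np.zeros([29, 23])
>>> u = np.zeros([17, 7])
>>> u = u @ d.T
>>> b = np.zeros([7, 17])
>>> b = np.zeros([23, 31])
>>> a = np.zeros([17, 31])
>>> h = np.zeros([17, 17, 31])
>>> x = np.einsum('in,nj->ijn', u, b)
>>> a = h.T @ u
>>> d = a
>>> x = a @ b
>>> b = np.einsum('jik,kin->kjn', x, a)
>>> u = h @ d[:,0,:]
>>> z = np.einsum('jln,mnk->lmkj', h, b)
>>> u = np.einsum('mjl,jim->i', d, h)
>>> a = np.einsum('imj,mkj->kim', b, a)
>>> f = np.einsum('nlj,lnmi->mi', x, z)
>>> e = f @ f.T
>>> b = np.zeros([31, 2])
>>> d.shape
(31, 17, 23)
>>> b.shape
(31, 2)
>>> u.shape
(17,)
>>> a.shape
(17, 31, 31)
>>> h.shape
(17, 17, 31)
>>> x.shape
(31, 17, 31)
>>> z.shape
(17, 31, 23, 17)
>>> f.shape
(23, 17)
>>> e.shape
(23, 23)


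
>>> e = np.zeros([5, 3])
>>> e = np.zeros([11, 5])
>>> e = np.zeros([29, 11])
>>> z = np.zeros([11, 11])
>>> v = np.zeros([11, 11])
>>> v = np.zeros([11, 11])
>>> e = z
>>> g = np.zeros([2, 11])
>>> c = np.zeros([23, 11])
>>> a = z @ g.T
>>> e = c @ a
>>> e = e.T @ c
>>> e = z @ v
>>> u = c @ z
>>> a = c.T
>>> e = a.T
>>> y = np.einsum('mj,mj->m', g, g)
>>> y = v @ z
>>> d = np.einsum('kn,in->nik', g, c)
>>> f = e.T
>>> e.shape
(23, 11)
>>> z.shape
(11, 11)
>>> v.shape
(11, 11)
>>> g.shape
(2, 11)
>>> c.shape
(23, 11)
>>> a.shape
(11, 23)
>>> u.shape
(23, 11)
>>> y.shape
(11, 11)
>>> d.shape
(11, 23, 2)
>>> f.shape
(11, 23)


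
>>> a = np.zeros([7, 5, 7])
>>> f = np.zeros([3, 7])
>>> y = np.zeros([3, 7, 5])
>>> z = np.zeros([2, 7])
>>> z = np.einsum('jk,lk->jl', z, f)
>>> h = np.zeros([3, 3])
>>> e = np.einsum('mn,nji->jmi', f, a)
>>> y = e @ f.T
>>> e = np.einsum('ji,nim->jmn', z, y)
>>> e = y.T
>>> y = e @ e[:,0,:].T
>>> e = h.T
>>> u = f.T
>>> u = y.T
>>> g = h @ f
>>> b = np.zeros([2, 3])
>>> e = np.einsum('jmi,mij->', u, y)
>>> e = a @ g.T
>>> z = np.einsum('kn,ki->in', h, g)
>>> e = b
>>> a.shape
(7, 5, 7)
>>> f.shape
(3, 7)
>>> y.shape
(3, 3, 3)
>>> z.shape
(7, 3)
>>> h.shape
(3, 3)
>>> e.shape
(2, 3)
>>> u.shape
(3, 3, 3)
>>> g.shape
(3, 7)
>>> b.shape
(2, 3)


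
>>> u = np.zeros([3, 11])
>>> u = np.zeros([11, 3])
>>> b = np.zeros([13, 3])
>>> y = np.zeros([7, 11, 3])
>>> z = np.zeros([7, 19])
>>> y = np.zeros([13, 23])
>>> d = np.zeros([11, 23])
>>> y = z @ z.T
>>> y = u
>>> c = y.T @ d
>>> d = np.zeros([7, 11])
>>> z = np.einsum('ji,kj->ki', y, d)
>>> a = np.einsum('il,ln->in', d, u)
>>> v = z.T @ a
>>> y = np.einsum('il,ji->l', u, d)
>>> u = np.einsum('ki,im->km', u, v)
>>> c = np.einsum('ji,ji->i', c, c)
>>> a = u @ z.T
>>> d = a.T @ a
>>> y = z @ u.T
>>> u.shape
(11, 3)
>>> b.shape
(13, 3)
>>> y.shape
(7, 11)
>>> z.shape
(7, 3)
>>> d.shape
(7, 7)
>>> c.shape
(23,)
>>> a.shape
(11, 7)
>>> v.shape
(3, 3)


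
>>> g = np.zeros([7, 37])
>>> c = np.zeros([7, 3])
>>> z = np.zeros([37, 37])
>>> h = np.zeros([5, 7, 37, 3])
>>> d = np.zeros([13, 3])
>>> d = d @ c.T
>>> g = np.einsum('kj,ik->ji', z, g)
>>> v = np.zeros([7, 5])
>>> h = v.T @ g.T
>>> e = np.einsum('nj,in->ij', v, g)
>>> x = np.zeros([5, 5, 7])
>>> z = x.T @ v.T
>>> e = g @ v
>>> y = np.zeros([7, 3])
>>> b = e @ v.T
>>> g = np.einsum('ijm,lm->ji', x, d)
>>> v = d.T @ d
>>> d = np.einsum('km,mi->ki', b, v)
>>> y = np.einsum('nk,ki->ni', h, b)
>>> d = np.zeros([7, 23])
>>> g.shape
(5, 5)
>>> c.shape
(7, 3)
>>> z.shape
(7, 5, 7)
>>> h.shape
(5, 37)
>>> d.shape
(7, 23)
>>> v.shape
(7, 7)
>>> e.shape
(37, 5)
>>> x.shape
(5, 5, 7)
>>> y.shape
(5, 7)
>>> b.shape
(37, 7)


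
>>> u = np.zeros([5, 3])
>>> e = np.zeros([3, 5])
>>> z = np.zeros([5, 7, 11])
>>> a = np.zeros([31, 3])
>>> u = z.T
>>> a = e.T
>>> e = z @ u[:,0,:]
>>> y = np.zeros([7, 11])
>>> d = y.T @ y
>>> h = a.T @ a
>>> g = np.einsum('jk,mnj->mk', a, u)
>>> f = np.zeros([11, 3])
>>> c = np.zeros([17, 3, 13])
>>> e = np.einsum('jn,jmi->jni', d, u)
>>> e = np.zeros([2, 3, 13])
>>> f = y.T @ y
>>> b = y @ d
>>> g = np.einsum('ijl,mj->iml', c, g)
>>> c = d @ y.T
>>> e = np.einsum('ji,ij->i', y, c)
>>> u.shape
(11, 7, 5)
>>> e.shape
(11,)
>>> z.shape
(5, 7, 11)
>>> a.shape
(5, 3)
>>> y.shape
(7, 11)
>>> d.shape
(11, 11)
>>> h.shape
(3, 3)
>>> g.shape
(17, 11, 13)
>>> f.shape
(11, 11)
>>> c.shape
(11, 7)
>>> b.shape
(7, 11)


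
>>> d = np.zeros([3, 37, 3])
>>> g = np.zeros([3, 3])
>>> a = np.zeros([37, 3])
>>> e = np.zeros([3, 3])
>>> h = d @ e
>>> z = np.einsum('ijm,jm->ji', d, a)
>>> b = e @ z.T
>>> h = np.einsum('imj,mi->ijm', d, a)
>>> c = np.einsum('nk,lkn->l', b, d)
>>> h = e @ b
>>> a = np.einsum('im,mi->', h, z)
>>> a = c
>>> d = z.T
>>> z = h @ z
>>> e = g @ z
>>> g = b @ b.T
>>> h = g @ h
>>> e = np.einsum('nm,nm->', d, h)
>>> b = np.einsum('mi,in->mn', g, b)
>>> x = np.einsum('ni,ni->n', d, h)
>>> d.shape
(3, 37)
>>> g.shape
(3, 3)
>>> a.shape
(3,)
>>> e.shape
()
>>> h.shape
(3, 37)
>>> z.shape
(3, 3)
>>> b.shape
(3, 37)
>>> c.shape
(3,)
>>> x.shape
(3,)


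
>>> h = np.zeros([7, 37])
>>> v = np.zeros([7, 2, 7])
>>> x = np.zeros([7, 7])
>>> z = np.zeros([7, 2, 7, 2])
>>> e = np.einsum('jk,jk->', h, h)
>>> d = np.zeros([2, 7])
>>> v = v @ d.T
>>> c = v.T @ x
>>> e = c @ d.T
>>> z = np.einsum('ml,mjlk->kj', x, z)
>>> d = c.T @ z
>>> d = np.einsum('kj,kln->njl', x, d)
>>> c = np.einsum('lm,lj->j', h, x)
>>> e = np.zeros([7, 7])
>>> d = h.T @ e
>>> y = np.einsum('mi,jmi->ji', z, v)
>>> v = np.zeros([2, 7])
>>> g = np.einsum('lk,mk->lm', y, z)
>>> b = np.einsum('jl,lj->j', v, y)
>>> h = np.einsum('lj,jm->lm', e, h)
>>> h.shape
(7, 37)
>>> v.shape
(2, 7)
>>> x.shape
(7, 7)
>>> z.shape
(2, 2)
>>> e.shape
(7, 7)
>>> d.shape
(37, 7)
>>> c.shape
(7,)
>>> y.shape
(7, 2)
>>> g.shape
(7, 2)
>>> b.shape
(2,)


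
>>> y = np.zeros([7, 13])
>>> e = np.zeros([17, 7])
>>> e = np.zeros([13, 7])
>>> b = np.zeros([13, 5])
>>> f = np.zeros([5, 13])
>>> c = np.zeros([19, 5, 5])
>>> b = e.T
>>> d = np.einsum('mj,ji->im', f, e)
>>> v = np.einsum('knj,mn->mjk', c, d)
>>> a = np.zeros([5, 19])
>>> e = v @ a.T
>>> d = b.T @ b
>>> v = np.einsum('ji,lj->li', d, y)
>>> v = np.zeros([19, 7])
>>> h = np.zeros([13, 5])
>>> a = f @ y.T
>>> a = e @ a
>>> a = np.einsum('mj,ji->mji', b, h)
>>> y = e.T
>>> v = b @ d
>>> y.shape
(5, 5, 7)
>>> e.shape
(7, 5, 5)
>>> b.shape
(7, 13)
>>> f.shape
(5, 13)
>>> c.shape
(19, 5, 5)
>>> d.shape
(13, 13)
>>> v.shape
(7, 13)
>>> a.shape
(7, 13, 5)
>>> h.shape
(13, 5)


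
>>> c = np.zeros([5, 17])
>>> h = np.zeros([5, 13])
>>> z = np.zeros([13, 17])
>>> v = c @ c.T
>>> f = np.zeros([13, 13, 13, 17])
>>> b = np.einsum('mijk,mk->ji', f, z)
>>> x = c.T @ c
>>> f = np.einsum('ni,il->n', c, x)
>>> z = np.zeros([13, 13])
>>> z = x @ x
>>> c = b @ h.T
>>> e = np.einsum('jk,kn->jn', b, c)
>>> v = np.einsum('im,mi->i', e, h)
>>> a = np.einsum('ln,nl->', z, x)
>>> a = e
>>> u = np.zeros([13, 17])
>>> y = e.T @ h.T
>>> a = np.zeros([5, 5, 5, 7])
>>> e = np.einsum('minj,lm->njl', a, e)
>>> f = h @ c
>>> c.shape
(13, 5)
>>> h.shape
(5, 13)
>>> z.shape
(17, 17)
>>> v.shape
(13,)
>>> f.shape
(5, 5)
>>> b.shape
(13, 13)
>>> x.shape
(17, 17)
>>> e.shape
(5, 7, 13)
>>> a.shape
(5, 5, 5, 7)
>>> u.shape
(13, 17)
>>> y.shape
(5, 5)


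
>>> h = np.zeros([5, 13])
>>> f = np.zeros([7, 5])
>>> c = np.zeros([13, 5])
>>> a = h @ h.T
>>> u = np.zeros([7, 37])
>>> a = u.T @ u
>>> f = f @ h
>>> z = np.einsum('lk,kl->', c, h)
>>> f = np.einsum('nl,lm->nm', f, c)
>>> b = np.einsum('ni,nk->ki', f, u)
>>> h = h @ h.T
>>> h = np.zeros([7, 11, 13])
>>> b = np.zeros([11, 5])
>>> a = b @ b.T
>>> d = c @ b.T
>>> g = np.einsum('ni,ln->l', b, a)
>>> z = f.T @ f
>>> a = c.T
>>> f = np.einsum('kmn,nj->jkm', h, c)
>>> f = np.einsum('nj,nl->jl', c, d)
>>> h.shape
(7, 11, 13)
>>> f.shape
(5, 11)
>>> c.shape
(13, 5)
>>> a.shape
(5, 13)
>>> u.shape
(7, 37)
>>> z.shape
(5, 5)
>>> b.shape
(11, 5)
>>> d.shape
(13, 11)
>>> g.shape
(11,)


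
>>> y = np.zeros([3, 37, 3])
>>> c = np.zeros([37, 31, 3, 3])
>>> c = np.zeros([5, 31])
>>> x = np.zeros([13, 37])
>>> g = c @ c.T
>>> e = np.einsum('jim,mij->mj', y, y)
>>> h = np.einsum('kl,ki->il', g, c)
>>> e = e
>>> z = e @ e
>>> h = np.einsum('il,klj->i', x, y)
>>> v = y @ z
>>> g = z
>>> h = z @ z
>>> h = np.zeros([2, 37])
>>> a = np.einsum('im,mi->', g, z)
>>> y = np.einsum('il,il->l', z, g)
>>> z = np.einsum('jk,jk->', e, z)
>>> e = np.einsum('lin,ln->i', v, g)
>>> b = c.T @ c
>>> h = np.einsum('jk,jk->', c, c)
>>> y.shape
(3,)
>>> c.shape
(5, 31)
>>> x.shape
(13, 37)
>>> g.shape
(3, 3)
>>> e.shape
(37,)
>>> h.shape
()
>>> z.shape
()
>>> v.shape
(3, 37, 3)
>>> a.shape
()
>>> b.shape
(31, 31)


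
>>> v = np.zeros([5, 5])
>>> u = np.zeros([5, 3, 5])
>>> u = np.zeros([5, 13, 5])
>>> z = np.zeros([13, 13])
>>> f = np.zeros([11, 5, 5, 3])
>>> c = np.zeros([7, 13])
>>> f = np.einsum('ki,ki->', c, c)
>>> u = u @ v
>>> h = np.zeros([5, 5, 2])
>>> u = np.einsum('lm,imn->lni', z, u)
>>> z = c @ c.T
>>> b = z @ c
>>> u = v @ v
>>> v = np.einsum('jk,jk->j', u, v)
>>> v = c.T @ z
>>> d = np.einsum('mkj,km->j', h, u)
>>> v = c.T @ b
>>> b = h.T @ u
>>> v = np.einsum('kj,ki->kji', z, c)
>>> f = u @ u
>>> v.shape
(7, 7, 13)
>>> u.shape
(5, 5)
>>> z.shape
(7, 7)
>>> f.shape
(5, 5)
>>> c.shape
(7, 13)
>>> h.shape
(5, 5, 2)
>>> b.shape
(2, 5, 5)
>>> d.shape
(2,)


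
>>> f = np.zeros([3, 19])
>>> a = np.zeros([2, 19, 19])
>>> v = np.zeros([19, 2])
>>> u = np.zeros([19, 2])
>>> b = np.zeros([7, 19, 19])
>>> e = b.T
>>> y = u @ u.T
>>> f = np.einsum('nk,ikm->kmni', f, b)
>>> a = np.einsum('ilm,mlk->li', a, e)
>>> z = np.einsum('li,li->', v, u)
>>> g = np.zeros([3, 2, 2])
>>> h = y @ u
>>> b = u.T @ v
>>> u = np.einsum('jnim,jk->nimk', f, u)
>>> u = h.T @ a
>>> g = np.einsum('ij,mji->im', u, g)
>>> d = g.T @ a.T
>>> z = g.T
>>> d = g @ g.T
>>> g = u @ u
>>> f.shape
(19, 19, 3, 7)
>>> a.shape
(19, 2)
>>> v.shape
(19, 2)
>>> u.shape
(2, 2)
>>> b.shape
(2, 2)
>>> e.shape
(19, 19, 7)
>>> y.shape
(19, 19)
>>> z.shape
(3, 2)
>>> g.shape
(2, 2)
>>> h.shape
(19, 2)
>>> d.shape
(2, 2)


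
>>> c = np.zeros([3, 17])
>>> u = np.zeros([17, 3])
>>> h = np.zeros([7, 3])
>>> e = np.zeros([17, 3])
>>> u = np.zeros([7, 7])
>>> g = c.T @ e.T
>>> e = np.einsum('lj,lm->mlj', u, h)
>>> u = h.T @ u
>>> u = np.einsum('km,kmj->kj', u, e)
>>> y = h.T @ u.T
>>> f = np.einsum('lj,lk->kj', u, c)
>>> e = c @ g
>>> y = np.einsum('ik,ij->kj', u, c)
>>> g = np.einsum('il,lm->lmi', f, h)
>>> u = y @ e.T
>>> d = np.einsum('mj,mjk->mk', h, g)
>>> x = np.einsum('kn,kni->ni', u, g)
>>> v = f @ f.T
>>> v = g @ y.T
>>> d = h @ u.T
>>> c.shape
(3, 17)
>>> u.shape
(7, 3)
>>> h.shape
(7, 3)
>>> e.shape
(3, 17)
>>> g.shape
(7, 3, 17)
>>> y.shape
(7, 17)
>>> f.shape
(17, 7)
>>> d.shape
(7, 7)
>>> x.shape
(3, 17)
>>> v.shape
(7, 3, 7)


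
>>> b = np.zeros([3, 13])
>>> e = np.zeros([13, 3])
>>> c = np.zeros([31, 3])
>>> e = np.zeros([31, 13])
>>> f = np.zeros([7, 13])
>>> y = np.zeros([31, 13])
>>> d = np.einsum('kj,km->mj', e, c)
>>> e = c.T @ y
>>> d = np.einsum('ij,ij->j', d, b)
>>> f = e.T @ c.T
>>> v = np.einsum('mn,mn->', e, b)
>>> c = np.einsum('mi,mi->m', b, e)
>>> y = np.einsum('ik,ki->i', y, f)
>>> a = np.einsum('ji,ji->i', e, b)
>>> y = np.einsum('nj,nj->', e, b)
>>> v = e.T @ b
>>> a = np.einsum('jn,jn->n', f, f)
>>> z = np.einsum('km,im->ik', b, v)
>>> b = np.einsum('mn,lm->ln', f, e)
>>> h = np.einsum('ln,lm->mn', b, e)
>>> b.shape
(3, 31)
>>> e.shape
(3, 13)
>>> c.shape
(3,)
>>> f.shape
(13, 31)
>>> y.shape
()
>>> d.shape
(13,)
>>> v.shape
(13, 13)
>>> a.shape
(31,)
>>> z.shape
(13, 3)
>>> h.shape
(13, 31)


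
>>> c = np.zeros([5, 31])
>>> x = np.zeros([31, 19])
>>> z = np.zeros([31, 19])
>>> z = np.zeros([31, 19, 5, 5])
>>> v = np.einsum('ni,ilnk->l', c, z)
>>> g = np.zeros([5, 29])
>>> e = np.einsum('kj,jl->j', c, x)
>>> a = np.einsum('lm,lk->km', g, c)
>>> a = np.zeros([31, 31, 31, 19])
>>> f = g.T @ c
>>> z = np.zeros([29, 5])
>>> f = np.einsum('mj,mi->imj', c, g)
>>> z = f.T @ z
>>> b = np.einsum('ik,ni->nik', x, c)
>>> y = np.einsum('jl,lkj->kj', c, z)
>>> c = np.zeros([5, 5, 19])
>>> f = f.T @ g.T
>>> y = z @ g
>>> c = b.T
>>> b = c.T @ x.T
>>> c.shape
(19, 31, 5)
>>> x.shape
(31, 19)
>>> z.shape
(31, 5, 5)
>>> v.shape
(19,)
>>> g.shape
(5, 29)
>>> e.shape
(31,)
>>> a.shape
(31, 31, 31, 19)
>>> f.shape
(31, 5, 5)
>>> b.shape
(5, 31, 31)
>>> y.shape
(31, 5, 29)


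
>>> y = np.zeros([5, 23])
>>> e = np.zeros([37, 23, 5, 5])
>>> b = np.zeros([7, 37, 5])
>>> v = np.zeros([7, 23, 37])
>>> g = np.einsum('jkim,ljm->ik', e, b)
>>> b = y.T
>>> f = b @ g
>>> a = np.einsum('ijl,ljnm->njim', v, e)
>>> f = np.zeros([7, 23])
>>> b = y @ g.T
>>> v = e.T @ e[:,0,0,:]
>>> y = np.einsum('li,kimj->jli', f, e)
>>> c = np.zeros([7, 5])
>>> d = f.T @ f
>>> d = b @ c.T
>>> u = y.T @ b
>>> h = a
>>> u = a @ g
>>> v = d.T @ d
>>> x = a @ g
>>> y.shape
(5, 7, 23)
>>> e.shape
(37, 23, 5, 5)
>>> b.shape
(5, 5)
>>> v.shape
(7, 7)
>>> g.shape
(5, 23)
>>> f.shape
(7, 23)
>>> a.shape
(5, 23, 7, 5)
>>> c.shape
(7, 5)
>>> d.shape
(5, 7)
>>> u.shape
(5, 23, 7, 23)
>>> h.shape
(5, 23, 7, 5)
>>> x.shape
(5, 23, 7, 23)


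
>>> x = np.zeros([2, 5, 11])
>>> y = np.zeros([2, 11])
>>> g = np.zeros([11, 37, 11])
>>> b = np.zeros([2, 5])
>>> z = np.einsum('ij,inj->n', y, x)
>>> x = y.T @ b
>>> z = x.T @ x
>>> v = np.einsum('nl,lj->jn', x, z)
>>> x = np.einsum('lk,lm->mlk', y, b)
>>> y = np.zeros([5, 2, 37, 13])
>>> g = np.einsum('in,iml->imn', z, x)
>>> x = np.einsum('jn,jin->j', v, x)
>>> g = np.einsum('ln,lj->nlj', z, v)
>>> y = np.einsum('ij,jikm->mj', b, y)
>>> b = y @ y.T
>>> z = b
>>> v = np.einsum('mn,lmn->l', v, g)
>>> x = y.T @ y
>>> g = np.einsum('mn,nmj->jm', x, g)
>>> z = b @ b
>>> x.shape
(5, 5)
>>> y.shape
(13, 5)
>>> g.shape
(11, 5)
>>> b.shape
(13, 13)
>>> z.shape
(13, 13)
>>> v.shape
(5,)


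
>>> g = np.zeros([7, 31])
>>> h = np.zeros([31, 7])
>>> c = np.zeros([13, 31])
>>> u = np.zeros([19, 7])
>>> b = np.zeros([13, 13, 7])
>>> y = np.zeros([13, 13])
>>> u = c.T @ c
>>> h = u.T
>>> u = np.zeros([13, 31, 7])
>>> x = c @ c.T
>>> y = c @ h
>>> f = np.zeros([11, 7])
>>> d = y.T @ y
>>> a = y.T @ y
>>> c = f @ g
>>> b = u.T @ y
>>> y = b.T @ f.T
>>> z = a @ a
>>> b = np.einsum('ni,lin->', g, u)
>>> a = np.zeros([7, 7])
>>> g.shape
(7, 31)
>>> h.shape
(31, 31)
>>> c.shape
(11, 31)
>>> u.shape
(13, 31, 7)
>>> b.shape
()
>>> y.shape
(31, 31, 11)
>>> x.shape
(13, 13)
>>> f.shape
(11, 7)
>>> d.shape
(31, 31)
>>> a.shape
(7, 7)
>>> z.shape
(31, 31)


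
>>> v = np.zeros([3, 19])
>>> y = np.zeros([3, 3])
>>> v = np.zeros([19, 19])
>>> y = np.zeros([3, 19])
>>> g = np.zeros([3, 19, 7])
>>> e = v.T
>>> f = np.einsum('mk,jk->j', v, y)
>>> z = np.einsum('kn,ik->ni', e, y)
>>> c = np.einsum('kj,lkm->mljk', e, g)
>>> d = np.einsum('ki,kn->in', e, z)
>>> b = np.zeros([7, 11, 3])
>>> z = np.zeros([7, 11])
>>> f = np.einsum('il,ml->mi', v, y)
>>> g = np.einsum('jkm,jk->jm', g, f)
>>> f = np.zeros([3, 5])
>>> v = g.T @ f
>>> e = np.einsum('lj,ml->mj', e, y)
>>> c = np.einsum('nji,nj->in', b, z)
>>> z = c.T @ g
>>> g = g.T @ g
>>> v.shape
(7, 5)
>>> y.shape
(3, 19)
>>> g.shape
(7, 7)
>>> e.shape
(3, 19)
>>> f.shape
(3, 5)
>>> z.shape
(7, 7)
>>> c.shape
(3, 7)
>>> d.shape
(19, 3)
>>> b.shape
(7, 11, 3)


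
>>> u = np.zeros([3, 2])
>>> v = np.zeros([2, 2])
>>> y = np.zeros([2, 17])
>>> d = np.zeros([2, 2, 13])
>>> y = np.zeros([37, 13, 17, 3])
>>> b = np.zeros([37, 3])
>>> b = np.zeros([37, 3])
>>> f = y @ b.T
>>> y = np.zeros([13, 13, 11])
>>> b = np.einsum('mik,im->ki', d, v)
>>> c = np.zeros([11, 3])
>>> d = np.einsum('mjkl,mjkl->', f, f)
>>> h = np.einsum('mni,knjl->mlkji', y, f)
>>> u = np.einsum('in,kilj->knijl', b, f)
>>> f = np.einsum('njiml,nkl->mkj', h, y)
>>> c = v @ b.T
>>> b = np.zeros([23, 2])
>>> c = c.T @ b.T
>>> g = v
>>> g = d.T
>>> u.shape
(37, 2, 13, 37, 17)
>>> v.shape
(2, 2)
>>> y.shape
(13, 13, 11)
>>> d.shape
()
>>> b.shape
(23, 2)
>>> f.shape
(17, 13, 37)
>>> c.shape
(13, 23)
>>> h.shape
(13, 37, 37, 17, 11)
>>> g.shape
()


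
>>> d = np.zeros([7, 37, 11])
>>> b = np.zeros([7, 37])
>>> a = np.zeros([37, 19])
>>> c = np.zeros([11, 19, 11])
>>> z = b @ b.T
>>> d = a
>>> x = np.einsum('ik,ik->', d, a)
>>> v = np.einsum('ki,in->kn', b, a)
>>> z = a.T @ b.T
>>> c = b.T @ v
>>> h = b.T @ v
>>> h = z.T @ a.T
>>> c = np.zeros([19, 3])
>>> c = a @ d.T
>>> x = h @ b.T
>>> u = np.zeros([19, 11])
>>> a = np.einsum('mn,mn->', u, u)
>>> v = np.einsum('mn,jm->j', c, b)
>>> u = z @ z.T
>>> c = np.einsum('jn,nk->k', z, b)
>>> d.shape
(37, 19)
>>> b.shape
(7, 37)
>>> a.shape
()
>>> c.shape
(37,)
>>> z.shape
(19, 7)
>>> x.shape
(7, 7)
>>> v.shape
(7,)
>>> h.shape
(7, 37)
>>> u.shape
(19, 19)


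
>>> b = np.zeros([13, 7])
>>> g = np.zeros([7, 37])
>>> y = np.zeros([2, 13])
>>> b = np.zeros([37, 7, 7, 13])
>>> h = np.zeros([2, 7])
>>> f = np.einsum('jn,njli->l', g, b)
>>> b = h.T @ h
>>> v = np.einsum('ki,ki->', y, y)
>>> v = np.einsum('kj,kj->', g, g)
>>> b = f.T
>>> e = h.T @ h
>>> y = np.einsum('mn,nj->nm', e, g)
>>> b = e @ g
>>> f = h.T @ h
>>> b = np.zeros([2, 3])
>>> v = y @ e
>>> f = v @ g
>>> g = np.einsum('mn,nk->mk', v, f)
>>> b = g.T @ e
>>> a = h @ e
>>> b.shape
(37, 7)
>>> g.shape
(7, 37)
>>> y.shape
(7, 7)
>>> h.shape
(2, 7)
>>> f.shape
(7, 37)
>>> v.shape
(7, 7)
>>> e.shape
(7, 7)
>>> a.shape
(2, 7)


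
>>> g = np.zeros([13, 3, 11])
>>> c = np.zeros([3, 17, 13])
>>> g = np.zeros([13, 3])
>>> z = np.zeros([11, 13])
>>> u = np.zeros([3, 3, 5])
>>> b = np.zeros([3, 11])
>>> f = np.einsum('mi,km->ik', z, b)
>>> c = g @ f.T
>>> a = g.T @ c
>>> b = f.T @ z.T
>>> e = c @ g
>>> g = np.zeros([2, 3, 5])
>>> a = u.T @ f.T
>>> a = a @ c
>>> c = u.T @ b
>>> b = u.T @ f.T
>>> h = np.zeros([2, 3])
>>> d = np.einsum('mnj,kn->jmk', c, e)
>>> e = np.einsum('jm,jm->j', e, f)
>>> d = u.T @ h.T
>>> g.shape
(2, 3, 5)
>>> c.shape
(5, 3, 11)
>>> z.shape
(11, 13)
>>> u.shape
(3, 3, 5)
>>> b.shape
(5, 3, 13)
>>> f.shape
(13, 3)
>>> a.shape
(5, 3, 13)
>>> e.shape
(13,)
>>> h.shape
(2, 3)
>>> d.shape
(5, 3, 2)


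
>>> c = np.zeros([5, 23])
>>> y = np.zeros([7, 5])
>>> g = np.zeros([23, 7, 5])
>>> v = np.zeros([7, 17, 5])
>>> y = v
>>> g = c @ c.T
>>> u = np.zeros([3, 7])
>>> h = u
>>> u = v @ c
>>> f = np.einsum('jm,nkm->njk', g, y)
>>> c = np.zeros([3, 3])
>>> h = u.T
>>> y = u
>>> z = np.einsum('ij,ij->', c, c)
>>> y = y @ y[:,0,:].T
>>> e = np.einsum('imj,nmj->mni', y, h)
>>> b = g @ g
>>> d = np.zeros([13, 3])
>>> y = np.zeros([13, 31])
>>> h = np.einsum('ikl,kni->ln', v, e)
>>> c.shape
(3, 3)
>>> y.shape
(13, 31)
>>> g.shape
(5, 5)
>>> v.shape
(7, 17, 5)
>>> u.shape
(7, 17, 23)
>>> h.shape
(5, 23)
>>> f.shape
(7, 5, 17)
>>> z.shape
()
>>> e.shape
(17, 23, 7)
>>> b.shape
(5, 5)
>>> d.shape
(13, 3)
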